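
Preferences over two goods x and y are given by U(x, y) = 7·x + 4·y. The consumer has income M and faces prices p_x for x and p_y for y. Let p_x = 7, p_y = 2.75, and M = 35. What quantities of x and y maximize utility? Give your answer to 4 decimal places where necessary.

x* = 0, y* = 12.7273

Perfect substitutes: compare marginal utility per dollar. 7/p_x vs 4/p_y → 1 vs 1.4545.
y gives more utility per dollar, so spend all income on y: y* = M/p_y, x* = 0.
Numerically: x* = 0, y* = 12.7273.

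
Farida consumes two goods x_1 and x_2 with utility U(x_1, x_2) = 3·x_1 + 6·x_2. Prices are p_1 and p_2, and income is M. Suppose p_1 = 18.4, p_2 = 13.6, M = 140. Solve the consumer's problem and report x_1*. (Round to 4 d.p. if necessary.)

x_1* = 0

Linear utility — the consumer picks whichever good has higher MU/price: 3/18.4 = 0.163 vs 6/13.6 = 0.4412.
x_2 gives more utility per dollar, so spend all income on x_2: x_2* = M/p_2, x_1* = 0.
Numerically: x_1* = 0, x_2* = 10.2941.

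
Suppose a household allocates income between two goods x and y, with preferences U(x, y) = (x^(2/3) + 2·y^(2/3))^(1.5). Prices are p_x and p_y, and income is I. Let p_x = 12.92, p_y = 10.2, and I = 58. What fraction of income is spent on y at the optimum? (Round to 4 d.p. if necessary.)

MU_x ∝ x^(-1/3), MU_y ∝ 2·y^(-1/3), so MRS = (1/2)·(y/x)^(1/3) = p_x/p_y.
Hence y/x = (2·p_x/p_y)^(1/(1/3)), i.e. raised to the 3 power.
Substitute y = (y/x)·x into the budget: x* = I/(p_x + p_y·(y/x)).
Numerically y/x = 16.25837, so x* = 58/(12.92 + 10.2·16.25837) = 0.3245 and y* = 16.25837·0.3245 = 5.2753.
Expenditure on y: 10.2·5.2753 = 53.8079; share = 0.9277.

share on y = 0.9277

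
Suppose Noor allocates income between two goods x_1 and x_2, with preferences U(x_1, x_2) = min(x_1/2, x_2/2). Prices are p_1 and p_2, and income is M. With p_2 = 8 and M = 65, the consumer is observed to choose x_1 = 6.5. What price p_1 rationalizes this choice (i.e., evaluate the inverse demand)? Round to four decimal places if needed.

p_1 = 2

With perfect complements, no substitution: consume in ratio x_1:x_2 = 2:2.
Budget: p_1·x_1 + p_2·x_1 = M, so (2·p_1 + 2·p_2)·x_1 = 2·M.
Demand: x_1*(p_1,p_2,M) = 2·M/(2·p_1 + 2·p_2), x_2* = 2·M/(2·p_1 + 2·p_2).
Set x_1* = 6.5 in the demand function and solve for p_1: p_1 = 2.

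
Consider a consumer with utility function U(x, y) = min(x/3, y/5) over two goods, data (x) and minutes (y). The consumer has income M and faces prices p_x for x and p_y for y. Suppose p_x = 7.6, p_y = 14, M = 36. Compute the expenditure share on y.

share on y = 0.7543

Demand: x*(p_x,p_y,M) = 3·M/(3·p_x + 5·p_y), y* = 5·M/(3·p_x + 5·p_y).
Here 3·7.6 + 5·14 = 92.8, giving x* = 1.1638 and y* = 1.9397.
Expenditure on y: 14·1.9397 = 27.1552; share = 0.7543.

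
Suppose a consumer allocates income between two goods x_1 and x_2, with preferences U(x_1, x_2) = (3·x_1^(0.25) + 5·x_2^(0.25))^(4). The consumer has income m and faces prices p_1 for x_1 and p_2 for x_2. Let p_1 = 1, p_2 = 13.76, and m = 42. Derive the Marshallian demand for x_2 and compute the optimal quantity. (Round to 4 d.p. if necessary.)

MRS = MU_x_1/MU_x_2 = (3/5)·(x_2/x_1)^(0.75). Set equal to p_1/p_2.
Solve for the ratio: x_2/x_1 = [(5/3)·p_1/p_2]^(4/3).
Substitute x_2 = (x_2/x_1)·x_1 into the budget: x_1* = m/(p_1 + p_2·(x_2/x_1)).
Numerically x_2/x_1 = 0.059929, so x_1* = 42/(1 + 13.76·0.059929) = 23.0184 and x_2* = 0.059929·23.0184 = 1.3795.

x_2* = 1.3795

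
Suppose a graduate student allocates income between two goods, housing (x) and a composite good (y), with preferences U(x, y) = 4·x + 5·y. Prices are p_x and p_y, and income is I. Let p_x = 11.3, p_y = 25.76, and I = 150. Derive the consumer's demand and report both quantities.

x* = 13.2743, y* = 0

Numerically: x* = 13.2743, y* = 0.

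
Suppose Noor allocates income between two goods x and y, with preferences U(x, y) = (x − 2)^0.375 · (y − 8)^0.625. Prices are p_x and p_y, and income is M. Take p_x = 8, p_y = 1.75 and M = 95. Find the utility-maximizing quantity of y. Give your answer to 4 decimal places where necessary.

y* = 31.2143

MRS = (3/5)·(y−8)/(x−2). Tangency with p_x/p_y gives y−8 = (5/3)·(p_x/p_y)·(x−2).
After buying the subsistence bundle (2, 8), a share 0.375 of the remaining income goes to x: x* = 2 + 0.375·(M − 2p_x − 8p_y)/p_x.
Discretionary income = 95 − 2·8 − 8·1.75 = 65; y* = 8 + 0.625·65/1.75 = 31.2143.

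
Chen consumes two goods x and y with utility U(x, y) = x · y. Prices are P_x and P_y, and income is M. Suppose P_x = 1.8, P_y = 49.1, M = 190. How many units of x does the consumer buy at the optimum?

Tangency: MRS = y/x = P_x/P_y.
So P_y·y = P_x·x; combined with the budget, a share 0.5 of income goes to x.
Demand: x*(P_x,P_y,M) = 0.5·M/P_x and y* = 0.5·M/P_y.
At P_x=1.8, P_y=49.1, M=190: x* = 0.5·190/1.8 = 52.7778.

x* = 52.7778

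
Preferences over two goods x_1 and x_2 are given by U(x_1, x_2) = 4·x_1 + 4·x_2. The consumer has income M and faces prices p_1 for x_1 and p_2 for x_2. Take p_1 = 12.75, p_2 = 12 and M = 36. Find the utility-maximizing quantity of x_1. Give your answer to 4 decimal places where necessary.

Linear utility — the consumer picks whichever good has higher MU/price: 4/12.75 = 0.3137 vs 4/12 = 0.3333.
x_2 gives more utility per dollar, so spend all income on x_2: x_2* = M/p_2, x_1* = 0.
Numerically: x_1* = 0, x_2* = 3.

x_1* = 0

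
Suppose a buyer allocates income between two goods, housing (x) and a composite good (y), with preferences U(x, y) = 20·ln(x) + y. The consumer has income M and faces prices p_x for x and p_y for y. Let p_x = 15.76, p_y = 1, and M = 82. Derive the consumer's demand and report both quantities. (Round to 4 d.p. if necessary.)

x* = 1.269, y* = 62

Set MRS = p_x/p_y: (20/x)/1 = p_x/p_y.
So x*(p_x,p_y) = 20·p_y/p_x, independent of income; and y* = (M − 20·p_y)/p_y.
At the given prices: x* = 20·1/15.76 = 1.269, and y* = 62.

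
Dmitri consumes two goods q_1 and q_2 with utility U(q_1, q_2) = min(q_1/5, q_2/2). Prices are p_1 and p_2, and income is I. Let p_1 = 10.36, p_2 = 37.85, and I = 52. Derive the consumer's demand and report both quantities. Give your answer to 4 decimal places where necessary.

q_1* = 2.0392, q_2* = 0.8157

Leontief preferences: the optimum is at the kink where q_1/5 = q_2/2, i.e. q_2 = (2/5)·q_1.
Budget: p_1·q_1 + p_2·(2/5)·q_1 = I, so (5·p_1 + 2·p_2)·q_1 = 5·I.
Demand: q_1*(p_1,p_2,I) = 5·I/(5·p_1 + 2·p_2), q_2* = 2·I/(5·p_1 + 2·p_2).
Here 5·10.36 + 2·37.85 = 127.5, giving q_1* = 2.0392 and q_2* = 0.8157.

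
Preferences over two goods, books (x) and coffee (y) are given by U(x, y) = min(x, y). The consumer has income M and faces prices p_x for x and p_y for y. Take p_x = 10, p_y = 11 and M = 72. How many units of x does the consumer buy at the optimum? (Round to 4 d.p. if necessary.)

x* = 3.4286

With perfect complements, no substitution: consume in ratio x:y = 1:1.
Budget: p_x·x + p_y·x = M, so (p_x + p_y)·x = M.
Demand: x*(p_x,p_y,M) = M/(p_x + p_y), y* = M/(p_x + p_y).
Here 10 + 11 = 21, giving x* = 3.4286.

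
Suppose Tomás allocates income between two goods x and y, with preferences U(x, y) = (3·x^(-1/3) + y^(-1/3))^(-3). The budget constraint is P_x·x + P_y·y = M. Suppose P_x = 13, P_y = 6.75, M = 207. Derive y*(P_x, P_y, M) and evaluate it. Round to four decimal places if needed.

y* = 8.3212

MRS = MU_x/MU_y = 3·(y/x)^(4/3). Set equal to P_x/P_y.
Solve for the ratio: y/x = [(1/3)·P_x/P_y]^(0.75).
Substitute y = (y/x)·x into the budget: x* = M/(P_x + P_y·(y/x)).
Numerically y/x = 0.717197, so x* = 207/(13 + 6.75·0.717197) = 11.6024 and y* = 0.717197·11.6024 = 8.3212.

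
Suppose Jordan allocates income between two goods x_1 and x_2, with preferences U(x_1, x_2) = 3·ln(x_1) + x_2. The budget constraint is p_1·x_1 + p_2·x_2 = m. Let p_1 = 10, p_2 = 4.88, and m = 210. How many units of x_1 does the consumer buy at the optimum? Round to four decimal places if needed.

Set MRS = p_1/p_2: (3/x_1)/1 = p_1/p_2.
So x_1*(p_1,p_2) = 3·p_2/p_1, independent of income; and x_2* = (m − 3·p_2)/p_2.
At the given prices: x_1* = 3·4.88/10 = 1.464.

x_1* = 1.464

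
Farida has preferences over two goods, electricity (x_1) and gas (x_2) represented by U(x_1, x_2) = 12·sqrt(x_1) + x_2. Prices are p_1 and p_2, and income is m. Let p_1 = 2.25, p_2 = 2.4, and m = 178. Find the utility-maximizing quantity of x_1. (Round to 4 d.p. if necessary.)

x_1* = 40.96

Utility is quasi-linear in x_2; the FOC for x_1 is 6/√x_1 = p_1/p_2.
Solve: √x_1 = 6·p_2/p_1, so x_1*(p_1,p_2) = (6·p_2/p_1)², and x_2* = (m − p_1·x_1*)/p_2.
Plugging in: x_1* = (6·2.4/2.25)² = 40.96.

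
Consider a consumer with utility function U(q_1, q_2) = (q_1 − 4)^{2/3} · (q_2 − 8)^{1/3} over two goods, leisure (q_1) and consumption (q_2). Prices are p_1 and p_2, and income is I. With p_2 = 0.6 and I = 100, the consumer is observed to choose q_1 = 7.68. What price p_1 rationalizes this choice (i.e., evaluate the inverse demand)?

MRS = 2·(q_2−8)/(q_1−4). Tangency with p_1/p_2 gives q_2−8 = (1/2)·(p_1/p_2)·(q_1−4).
Substituting into the budget: q_1* = 4 + 2/3·(I − 4·p_1 − 8·p_2)/p_1, and q_2* = 8 + 1/3·(…)/p_2.
Set q_1* = 7.68 in the demand function and solve for p_1: p_1 = 10.

p_1 = 10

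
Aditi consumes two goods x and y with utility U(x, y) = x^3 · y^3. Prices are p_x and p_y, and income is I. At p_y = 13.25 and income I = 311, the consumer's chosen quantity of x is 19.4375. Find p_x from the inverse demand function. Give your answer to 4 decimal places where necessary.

p_x = 8

MU_x/MU_y = (3·y)/(3·x); tangency sets this equal to p_x/p_y.
Rearranging, p_y·y = p_x·x. Substituting into the budget gives p_x·x·(1 + 1) = I.
Demand: x*(p_x,p_y,I) = 0.5·I/p_x and y* = 0.5·I/p_y.
Set x* = 19.4375 in the demand function and solve for p_x: p_x = 8.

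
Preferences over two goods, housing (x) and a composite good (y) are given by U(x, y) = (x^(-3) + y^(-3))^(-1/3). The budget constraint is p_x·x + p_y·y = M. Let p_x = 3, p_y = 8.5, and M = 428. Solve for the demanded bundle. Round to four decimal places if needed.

x* = 44.8094, y* = 34.5378

Substitute y = (y/x)·x into the budget: x* = M/(p_x + p_y·(y/x)).
Numerically y/x = 0.770771, so x* = 428/(3 + 8.5·0.770771) = 44.8094 and y* = 0.770771·44.8094 = 34.5378.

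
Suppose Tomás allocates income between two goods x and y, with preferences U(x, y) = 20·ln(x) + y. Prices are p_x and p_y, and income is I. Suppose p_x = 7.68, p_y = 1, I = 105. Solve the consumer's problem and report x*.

x* = 2.6042

So x*(p_x,p_y) = 20·p_y/p_x, independent of income; and y* = (I − 20·p_y)/p_y.
At the given prices: x* = 20·1/7.68 = 2.6042.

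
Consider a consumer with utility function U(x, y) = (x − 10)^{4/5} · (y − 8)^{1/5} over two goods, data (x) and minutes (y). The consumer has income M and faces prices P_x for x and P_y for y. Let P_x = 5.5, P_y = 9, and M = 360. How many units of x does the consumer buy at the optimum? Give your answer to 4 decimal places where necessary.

x* = 43.8909

MRS = 4·(y−8)/(x−10). Tangency with P_x/P_y gives y−8 = (1/4)·(P_x/P_y)·(x−10).
After buying the subsistence bundle (10, 8), a share 0.8 of the remaining income goes to x: x* = 10 + 0.8·(M − 10P_x − 8P_y)/P_x.
Discretionary income = 360 − 10·5.5 − 8·9 = 233; x* = 10 + 0.8·233/5.5 = 43.8909.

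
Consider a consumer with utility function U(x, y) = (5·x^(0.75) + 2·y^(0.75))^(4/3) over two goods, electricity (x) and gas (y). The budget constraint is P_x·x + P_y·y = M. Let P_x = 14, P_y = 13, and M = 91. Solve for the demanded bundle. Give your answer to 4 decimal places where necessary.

x* = 6.2986, y* = 0.2169

MRS = MU_x/MU_y = (5/2)·(y/x)^(0.25). Set equal to P_x/P_y.
Solve for the ratio: y/x = [(2/5)·P_x/P_y]^(4).
Substitute y = (y/x)·x into the budget: x* = M/(P_x + P_y·(y/x)).
Numerically y/x = 0.034433, so x* = 91/(14 + 13·0.034433) = 6.2986 and y* = 0.034433·6.2986 = 0.2169.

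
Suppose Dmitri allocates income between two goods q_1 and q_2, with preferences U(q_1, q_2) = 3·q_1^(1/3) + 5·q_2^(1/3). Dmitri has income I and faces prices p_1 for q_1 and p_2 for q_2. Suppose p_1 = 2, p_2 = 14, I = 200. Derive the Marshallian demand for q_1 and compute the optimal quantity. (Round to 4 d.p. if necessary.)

With the ratio pinned down, the budget gives q_1* = I/(p_1 + p_2·(q_2/q_1)) and q_2* = (q_2/q_1)·q_1*.
Numerically q_2/q_1 = 0.116179, so q_1* = 200/(2 + 14·0.116179) = 55.1496.

q_1* = 55.1496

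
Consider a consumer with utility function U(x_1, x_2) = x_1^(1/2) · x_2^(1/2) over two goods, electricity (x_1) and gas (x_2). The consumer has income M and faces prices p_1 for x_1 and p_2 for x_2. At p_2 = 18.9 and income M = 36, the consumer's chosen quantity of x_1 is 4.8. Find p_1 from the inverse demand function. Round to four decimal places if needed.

Tangency: MRS = x_2/x_1 = p_1/p_2.
Rearranging, p_2·x_2 = p_1·x_1. Substituting into the budget gives p_1·x_1·(1 + 1) = M.
Demand: x_1*(p_1,p_2,M) = 0.5·M/p_1 and x_2* = 0.5·M/p_2.
Set x_1* = 4.8 in the demand function and solve for p_1: p_1 = 3.75.

p_1 = 3.75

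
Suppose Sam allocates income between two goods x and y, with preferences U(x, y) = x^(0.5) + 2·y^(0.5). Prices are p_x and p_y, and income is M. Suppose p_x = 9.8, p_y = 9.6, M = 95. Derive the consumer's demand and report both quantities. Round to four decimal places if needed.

From the CES first-order condition, (1/2)·(y/x)^(0.5) = p_x/p_y.
Solve for the ratio: y/x = [2·p_x/p_y]^(2).
With the ratio pinned down, the budget gives x* = M/(p_x + p_y·(y/x)) and y* = (y/x)·x*.
Numerically y/x = 4.168403, so x* = 95/(9.8 + 9.6·4.168403) = 1.907 and y* = 4.168403·1.907 = 7.9491.

x* = 1.907, y* = 7.9491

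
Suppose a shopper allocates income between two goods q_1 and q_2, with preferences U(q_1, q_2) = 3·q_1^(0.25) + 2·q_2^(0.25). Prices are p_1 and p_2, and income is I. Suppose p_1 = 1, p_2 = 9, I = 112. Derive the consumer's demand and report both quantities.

From the CES first-order condition, (3/2)·(q_2/q_1)^(0.75) = p_1/p_2.
Solve for the ratio: q_2/q_1 = [(2/3)·p_1/p_2]^(4/3).
With the ratio pinned down, the budget gives q_1* = I/(p_1 + p_2·(q_2/q_1)) and q_2* = (q_2/q_1)·q_1*.
Numerically q_2/q_1 = 0.031109, so q_1* = 112/(1 + 9·0.031109) = 87.5012 and q_2* = 0.031109·87.5012 = 2.7221.

q_1* = 87.5012, q_2* = 2.7221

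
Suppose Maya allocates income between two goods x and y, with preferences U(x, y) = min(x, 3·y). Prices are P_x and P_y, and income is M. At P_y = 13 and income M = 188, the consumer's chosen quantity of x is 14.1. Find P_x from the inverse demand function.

P_x = 9

With perfect complements, no substitution: consume in ratio x:y = 3:1.
Budget: P_x·x + P_y·(1/3)·x = M, so (3·P_x + P_y)·x = 3·M.
Demand: x*(P_x,P_y,M) = 3·M/(3·P_x + P_y), y* = M/(3·P_x + P_y).
Set x* = 14.1 in the demand function and solve for P_x: P_x = 9.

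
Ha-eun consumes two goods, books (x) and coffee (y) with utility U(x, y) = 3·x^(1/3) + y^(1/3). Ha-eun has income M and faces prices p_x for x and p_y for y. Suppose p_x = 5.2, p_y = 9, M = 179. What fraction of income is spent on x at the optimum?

share on x = 0.8724

From the CES first-order condition, 3·(y/x)^(2/3) = p_x/p_y.
Hence y/x = ((1/3)·p_x/p_y)^(1/(2/3)), i.e. raised to the 1.5 power.
With the ratio pinned down, the budget gives x* = M/(p_x + p_y·(y/x)) and y* = (y/x)·x*.
Numerically y/x = 0.08452, so x* = 179/(5.2 + 9·0.08452) = 30.0301 and y* = 0.08452·30.0301 = 2.5381.
Expenditure on x: 5.2·30.0301 = 156.1567; share = 0.8724.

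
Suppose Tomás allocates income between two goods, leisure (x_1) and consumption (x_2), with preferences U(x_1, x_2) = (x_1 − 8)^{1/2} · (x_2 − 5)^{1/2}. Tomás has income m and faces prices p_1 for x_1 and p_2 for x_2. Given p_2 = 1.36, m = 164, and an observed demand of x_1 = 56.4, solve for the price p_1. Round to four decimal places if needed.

p_1 = 1.5

MRS = (x_2−5)/(x_1−8). Tangency with p_1/p_2 gives x_2−5 = (p_1/p_2)·(x_1−8).
After buying the subsistence bundle (8, 5), a share 0.5 of the remaining income goes to x_1: x_1* = 8 + 0.5·(m − 8p_1 − 5p_2)/p_1.
Set x_1* = 56.4 in the demand function and solve for p_1: p_1 = 1.5.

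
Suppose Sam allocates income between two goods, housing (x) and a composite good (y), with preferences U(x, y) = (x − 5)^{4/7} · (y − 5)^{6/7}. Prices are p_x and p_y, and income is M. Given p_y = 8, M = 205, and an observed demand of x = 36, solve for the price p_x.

MRS = (2/3)·(y−5)/(x−5). Tangency with p_x/p_y gives y−5 = (3/2)·(p_x/p_y)·(x−5).
Substituting into the budget: x* = 5 + 0.4·(M − 5·p_x − 5·p_y)/p_x, and y* = 5 + 0.6·(…)/p_y.
Set x* = 36 in the demand function and solve for p_x: p_x = 2.

p_x = 2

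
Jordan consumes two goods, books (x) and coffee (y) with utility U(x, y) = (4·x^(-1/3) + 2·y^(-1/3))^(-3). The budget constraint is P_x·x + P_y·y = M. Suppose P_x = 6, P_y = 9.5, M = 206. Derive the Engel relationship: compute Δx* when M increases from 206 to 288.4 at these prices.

Δx* = 8.2384

Substitute y = (y/x)·x into the budget: x* = M/(P_x + P_y·(y/x)).
Numerically y/x = 0.421258, so x* = 206/(6 + 9.5·0.421258) = 20.596.
At M' = 288.4: x* = 28.8344. Change: 28.8344 − 20.596 = 8.2384.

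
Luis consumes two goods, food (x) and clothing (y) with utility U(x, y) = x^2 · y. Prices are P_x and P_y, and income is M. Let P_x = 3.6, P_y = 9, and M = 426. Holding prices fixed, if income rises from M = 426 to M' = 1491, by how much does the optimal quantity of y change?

Δy* = 39.4444

The MRS is 2·y/x. Set MRS = P_x/P_y.
So 2·P_y·y = P_x·x; combined with the budget, a share 2/3 of income goes to x.
Demand: x*(P_x,P_y,M) = 2/3·M/P_x and y* = 1/3·M/P_y.
At P_x=3.6, P_y=9, M=426: y* = 1/3·426/9 = 15.7778.
At M' = 1491: y* = 55.2222. Change: 55.2222 − 15.7778 = 39.4444.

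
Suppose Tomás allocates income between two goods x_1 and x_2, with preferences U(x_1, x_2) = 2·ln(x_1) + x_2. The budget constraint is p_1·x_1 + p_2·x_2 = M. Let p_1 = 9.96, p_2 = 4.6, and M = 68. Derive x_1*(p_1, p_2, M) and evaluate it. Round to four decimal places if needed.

MU_x_1 = 2/x_1, MU_x_2 = 1. Tangency: 2/x_1 = p_1/p_2.
So x_1*(p_1,p_2) = 2·p_2/p_1, independent of income; and x_2* = (M − 2·p_2)/p_2.
At the given prices: x_1* = 2·4.6/9.96 = 0.9237.

x_1* = 0.9237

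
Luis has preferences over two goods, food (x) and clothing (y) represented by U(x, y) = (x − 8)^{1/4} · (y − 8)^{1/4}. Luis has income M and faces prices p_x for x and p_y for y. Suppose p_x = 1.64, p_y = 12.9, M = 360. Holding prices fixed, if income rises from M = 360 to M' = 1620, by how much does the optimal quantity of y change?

Discretionary income = 360 − 8·1.64 − 8·12.9 = 243.68; y* = 8 + 0.5·243.68/12.9 = 17.445.
At M' = 1620: y* = 66.2822. Change: 66.2822 − 17.445 = 48.8372.

Δy* = 48.8372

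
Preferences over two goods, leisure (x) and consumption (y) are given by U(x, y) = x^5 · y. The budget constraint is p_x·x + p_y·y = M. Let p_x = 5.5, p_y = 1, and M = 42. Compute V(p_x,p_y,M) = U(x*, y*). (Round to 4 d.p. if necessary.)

Tangency: MRS = 5·y/x = p_x/p_y.
So 5·p_y·y = p_x·x; combined with the budget, a share 5/6 of income goes to x.
Demand: x*(p_x,p_y,M) = 5/6·M/p_x and y* = 1/6·M/p_y.
At p_x=5.5, p_y=1, M=42: x* = 5/6·42/5.5 = 6.3636, y* = 7.
Utility at the optimum: U(6.3636, 7) = 73050.7727.

V = 73050.7727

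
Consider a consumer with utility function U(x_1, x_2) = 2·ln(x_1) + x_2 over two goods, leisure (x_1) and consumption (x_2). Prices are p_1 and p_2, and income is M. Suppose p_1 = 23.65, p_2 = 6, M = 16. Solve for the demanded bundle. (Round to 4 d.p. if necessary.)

MU_x_1 = 2/x_1, MU_x_2 = 1. Tangency: 2/x_1 = p_1/p_2.
So x_1*(p_1,p_2) = 2·p_2/p_1, independent of income; and x_2* = (M − 2·p_2)/p_2.
At the given prices: x_1* = 2·6/23.65 = 0.5074, and x_2* = 0.6667.

x_1* = 0.5074, x_2* = 0.6667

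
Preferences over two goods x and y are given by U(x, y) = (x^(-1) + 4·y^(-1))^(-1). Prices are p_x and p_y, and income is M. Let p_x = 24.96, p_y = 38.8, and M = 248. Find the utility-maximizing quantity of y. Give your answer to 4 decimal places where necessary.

y* = 4.5622

MU_x ∝ x^(-2), MU_y ∝ 4·y^(-2), so MRS = (1/4)·(y/x)^(2) = p_x/p_y.
Solve for the ratio: y/x = [4·p_x/p_y]^(0.5).
Substitute y = (y/x)·x into the budget: x* = M/(p_x + p_y·(y/x)).
Numerically y/x = 1.604118, so x* = 248/(24.96 + 38.8·1.604118) = 2.844 and y* = 1.604118·2.844 = 4.5622.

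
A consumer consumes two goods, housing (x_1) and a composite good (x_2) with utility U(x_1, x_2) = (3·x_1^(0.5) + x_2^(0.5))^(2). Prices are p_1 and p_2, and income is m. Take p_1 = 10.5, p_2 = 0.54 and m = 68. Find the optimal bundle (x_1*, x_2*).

x_1* = 2.0491, x_2* = 86.0822

Substitute x_2 = (x_2/x_1)·x_1 into the budget: x_1* = m/(p_1 + p_2·(x_2/x_1)).
Numerically x_2/x_1 = 42.009602, so x_1* = 68/(10.5 + 0.54·42.009602) = 2.0491 and x_2* = 42.009602·2.0491 = 86.0822.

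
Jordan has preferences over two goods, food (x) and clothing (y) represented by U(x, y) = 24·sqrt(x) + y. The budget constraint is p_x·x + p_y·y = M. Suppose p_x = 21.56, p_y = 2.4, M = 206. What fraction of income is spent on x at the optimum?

share on x = 0.1868

Solve: √x = 12·p_y/p_x, so x*(p_x,p_y) = (12·p_y/p_x)², and y* = (M − p_x·x*)/p_y.
Plugging in: x* = (12·2.4/21.56)² = 1.7844, y* = 69.8036.
Expenditure on x: 21.56·1.7844 = 38.4712; share = 0.1868.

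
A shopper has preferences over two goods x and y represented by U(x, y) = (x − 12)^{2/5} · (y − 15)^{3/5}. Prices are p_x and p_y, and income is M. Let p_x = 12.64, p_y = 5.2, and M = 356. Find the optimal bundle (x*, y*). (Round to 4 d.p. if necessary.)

Substituting into the budget: x* = 12 + 0.4·(M − 12·p_x − 15·p_y)/p_x, and y* = 15 + 0.6·(…)/p_y.
Discretionary income = 356 − 12·12.64 − 15·5.2 = 126.32; x* = 12 + 0.4·126.32/12.64 = 15.9975; y* = 15 + 0.6·126.32/5.2 = 29.5754.

x* = 15.9975, y* = 29.5754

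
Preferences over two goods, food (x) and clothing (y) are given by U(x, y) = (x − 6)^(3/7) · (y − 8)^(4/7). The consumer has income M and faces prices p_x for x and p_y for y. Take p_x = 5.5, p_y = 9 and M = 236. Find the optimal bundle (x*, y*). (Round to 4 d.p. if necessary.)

Discretionary income = 236 − 6·5.5 − 8·9 = 131; x* = 6 + 3/7·131/5.5 = 16.2078; y* = 8 + 4/7·131/9 = 16.3175.

x* = 16.2078, y* = 16.3175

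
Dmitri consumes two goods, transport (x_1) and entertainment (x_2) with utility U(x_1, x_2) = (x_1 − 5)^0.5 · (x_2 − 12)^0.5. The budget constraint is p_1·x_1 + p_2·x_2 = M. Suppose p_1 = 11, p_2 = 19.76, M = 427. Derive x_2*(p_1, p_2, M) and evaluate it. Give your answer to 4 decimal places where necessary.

This is Cobb-Douglas in (x_1−5, x_2−12): tangency gives 0.5·p_2·(x_2−12) = 0.5·p_1·(x_1−5).
Substituting into the budget: x_1* = 5 + 0.5·(M − 5·p_1 − 12·p_2)/p_1, and x_2* = 12 + 0.5·(…)/p_2.
Discretionary income = 427 − 5·11 − 12·19.76 = 134.88; x_2* = 12 + 0.5·134.88/19.76 = 15.413.

x_2* = 15.413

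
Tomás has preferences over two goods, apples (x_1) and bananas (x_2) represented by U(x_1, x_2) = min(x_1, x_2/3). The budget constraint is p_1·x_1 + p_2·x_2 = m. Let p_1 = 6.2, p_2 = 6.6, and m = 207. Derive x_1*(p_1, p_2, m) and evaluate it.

With perfect complements, no substitution: consume in ratio x_1:x_2 = 1:3.
Budget: p_1·x_1 + p_2·3·x_1 = m, so (p_1 + 3·p_2)·x_1 = m.
Demand: x_1*(p_1,p_2,m) = m/(p_1 + 3·p_2), x_2* = 3·m/(p_1 + 3·p_2).
Here 6.2 + 3·6.6 = 26, giving x_1* = 7.9615.

x_1* = 7.9615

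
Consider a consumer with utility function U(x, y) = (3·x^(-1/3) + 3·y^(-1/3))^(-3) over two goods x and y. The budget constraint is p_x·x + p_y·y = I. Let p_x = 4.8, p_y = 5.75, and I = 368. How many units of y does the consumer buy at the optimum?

From the CES first-order condition, (y/x)^(4/3) = p_x/p_y.
Hence y/x = (p_x/p_y)^(1/(4/3)), i.e. raised to the 0.75 power.
Substitute y = (y/x)·x into the budget: x* = I/(p_x + p_y·(y/x)).
Numerically y/x = 0.873333, so x* = 368/(4.8 + 5.75·0.873333) = 37.4682 and y* = 0.873333·37.4682 = 32.7222.

y* = 32.7222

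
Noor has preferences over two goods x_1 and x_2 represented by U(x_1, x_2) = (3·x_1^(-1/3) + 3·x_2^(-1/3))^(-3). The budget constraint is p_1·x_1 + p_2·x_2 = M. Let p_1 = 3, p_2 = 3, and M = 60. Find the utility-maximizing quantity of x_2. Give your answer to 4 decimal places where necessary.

From the CES first-order condition, (x_2/x_1)^(4/3) = p_1/p_2.
Hence x_2/x_1 = (p_1/p_2)^(1/(4/3)), i.e. raised to the 0.75 power.
Substitute x_2 = (x_2/x_1)·x_1 into the budget: x_1* = M/(p_1 + p_2·(x_2/x_1)).
Numerically x_2/x_1 = 1, so x_1* = 60/(3 + 3·1) = 10 and x_2* = 1·10 = 10.

x_2* = 10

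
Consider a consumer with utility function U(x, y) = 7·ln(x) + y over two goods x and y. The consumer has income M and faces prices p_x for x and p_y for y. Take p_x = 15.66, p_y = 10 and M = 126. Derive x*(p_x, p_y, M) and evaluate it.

So x*(p_x,p_y) = 7·p_y/p_x, independent of income; and y* = (M − 7·p_y)/p_y.
At the given prices: x* = 7·10/15.66 = 4.47.

x* = 4.47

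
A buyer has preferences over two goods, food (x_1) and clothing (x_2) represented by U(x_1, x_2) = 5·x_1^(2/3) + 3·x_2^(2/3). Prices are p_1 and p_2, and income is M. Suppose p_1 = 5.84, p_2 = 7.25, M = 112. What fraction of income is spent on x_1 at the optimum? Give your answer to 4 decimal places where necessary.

share on x_1 = 0.8771

From the CES first-order condition, (5/3)·(x_2/x_1)^(1/3) = p_1/p_2.
Hence x_2/x_1 = ((3/5)·p_1/p_2)^(1/(1/3)), i.e. raised to the 3 power.
With the ratio pinned down, the budget gives x_1* = M/(p_1 + p_2·(x_2/x_1)) and x_2* = (x_2/x_1)·x_1*.
Numerically x_2/x_1 = 0.112896, so x_1* = 112/(5.84 + 7.25·0.112896) = 16.8206 and x_2* = 0.112896·16.8206 = 1.899.
Expenditure on x_1: 5.84·16.8206 = 98.2324; share = 0.8771.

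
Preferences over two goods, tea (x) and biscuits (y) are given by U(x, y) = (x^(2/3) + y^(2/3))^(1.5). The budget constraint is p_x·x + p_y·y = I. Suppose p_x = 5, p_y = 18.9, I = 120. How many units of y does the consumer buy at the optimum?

y* = 0.4153

MRS = MU_x/MU_y = (y/x)^(1/3). Set equal to p_x/p_y.
Hence y/x = (p_x/p_y)^(1/(1/3)), i.e. raised to the 3 power.
With the ratio pinned down, the budget gives x* = I/(p_x + p_y·(y/x)) and y* = (y/x)·x*.
Numerically y/x = 0.018515, so x* = 120/(5 + 18.9·0.018515) = 22.4302 and y* = 0.018515·22.4302 = 0.4153.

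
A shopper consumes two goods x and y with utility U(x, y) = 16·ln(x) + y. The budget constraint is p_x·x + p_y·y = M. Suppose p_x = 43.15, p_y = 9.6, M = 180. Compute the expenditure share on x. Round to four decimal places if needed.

share on x = 0.8533

So x*(p_x,p_y) = 16·p_y/p_x, independent of income; and y* = (M − 16·p_y)/p_y.
At the given prices: x* = 16·9.6/43.15 = 3.5597, and y* = 2.75.
Expenditure on x: 43.15·3.5597 = 153.6; share = 0.8533.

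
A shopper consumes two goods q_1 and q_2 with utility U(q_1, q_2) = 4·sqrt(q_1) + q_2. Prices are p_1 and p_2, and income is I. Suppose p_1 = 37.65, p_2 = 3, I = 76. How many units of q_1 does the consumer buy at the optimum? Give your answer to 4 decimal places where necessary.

Utility is quasi-linear in q_2; the FOC for q_1 is 2/√q_1 = p_1/p_2.
Thus q_1* = (2·p_2/p_1)² — independent of I — with the rest of income spent on q_2.
Plugging in: q_1* = (2·3/37.65)² = 0.0254.

q_1* = 0.0254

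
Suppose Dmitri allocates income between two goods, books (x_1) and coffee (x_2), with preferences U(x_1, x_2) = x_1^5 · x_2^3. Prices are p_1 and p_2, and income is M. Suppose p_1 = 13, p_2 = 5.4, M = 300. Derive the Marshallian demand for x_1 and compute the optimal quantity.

Tangency: MRS = (5/3)·x_2/x_1 = p_1/p_2.
Rearranging, p_2·x_2 = (3/5)·p_1·x_1. Substituting into the budget gives p_1·x_1·(1 + (3/5)) = M.
Demand: x_1*(p_1,p_2,M) = 0.625·M/p_1 and x_2* = 0.375·M/p_2.
At p_1=13, p_2=5.4, M=300: x_1* = 0.625·300/13 = 14.4231.

x_1* = 14.4231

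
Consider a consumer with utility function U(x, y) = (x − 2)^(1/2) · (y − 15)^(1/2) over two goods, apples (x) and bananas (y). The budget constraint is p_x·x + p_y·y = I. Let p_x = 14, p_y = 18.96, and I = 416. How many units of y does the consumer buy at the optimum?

y* = 17.7321

This is Cobb-Douglas in (x−2, y−15): tangency gives 0.5·p_y·(y−15) = 0.5·p_x·(x−2).
Substituting into the budget: x* = 2 + 0.5·(I − 2·p_x − 15·p_y)/p_x, and y* = 15 + 0.5·(…)/p_y.
Discretionary income = 416 − 2·14 − 15·18.96 = 103.6; y* = 15 + 0.5·103.6/18.96 = 17.7321.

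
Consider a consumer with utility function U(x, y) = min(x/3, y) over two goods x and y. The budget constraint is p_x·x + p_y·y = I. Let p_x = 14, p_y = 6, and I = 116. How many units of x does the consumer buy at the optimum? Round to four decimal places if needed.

x* = 7.25

Leontief preferences: the optimum is at the kink where x/3 = y/1, i.e. y = (1/3)·x.
Budget: p_x·x + p_y·(1/3)·x = I, so (3·p_x + p_y)·x = 3·I.
Demand: x*(p_x,p_y,I) = 3·I/(3·p_x + p_y), y* = I/(3·p_x + p_y).
Here 3·14 + 6 = 48, giving x* = 7.25.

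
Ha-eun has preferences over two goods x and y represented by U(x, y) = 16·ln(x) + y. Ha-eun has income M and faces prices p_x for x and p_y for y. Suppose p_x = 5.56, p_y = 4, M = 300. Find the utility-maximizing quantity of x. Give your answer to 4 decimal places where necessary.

Set MRS = p_x/p_y: (16/x)/1 = p_x/p_y.
So x*(p_x,p_y) = 16·p_y/p_x, independent of income; and y* = (M − 16·p_y)/p_y.
At the given prices: x* = 16·4/5.56 = 11.5108.

x* = 11.5108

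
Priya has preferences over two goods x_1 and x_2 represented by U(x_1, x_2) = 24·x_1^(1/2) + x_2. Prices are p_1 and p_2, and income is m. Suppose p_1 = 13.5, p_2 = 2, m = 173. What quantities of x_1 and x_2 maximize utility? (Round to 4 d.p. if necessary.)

MU_x_1 = 12/√x_1, MU_x_2 = 1. Tangency: 12/√x_1 = p_1/p_2.
Thus x_1* = (12·p_2/p_1)² — independent of m — with the rest of income spent on x_2.
Plugging in: x_1* = (12·2/13.5)² = 3.1605, x_2* = 65.1667.

x_1* = 3.1605, x_2* = 65.1667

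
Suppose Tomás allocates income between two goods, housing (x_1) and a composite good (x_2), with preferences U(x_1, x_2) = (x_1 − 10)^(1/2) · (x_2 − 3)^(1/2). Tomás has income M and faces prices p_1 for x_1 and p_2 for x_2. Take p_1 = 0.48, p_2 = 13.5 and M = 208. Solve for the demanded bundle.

x_1* = 179.4792, x_2* = 9.0259

MRS = (x_2−3)/(x_1−10). Tangency with p_1/p_2 gives x_2−3 = (p_1/p_2)·(x_1−10).
After buying the subsistence bundle (10, 3), a share 0.5 of the remaining income goes to x_1: x_1* = 10 + 0.5·(M − 10p_1 − 3p_2)/p_1.
Discretionary income = 208 − 10·0.48 − 3·13.5 = 162.7; x_1* = 10 + 0.5·162.7/0.48 = 179.4792; x_2* = 3 + 0.5·162.7/13.5 = 9.0259.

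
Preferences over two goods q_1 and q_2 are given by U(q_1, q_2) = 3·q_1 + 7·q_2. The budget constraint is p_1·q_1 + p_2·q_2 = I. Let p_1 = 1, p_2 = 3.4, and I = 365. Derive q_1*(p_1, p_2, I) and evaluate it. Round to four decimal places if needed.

Linear utility — the consumer picks whichever good has higher MU/price: 3/1 = 3 vs 7/3.4 = 2.0588.
q_1 gives more utility per dollar, so spend all income on q_1: q_1* = I/p_1, q_2* = 0.
Numerically: q_1* = 365, q_2* = 0.

q_1* = 365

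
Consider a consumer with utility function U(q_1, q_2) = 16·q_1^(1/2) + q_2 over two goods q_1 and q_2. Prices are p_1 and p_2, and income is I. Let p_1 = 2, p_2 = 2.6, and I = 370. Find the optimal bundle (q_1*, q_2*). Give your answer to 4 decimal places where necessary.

Set MRS = p_1/p_2: 8·q_1^(−1/2) = p_1/p_2.
Thus q_1* = (8·p_2/p_1)² — independent of I — with the rest of income spent on q_2.
Plugging in: q_1* = (8·2.6/2)² = 108.16, q_2* = 59.1077.

q_1* = 108.16, q_2* = 59.1077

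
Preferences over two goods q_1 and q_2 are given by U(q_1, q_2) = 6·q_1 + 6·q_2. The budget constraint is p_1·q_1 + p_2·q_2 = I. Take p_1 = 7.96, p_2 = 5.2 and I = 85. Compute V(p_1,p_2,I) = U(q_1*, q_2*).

V = 98.0769

Linear utility — the consumer picks whichever good has higher MU/price: 6/7.96 = 0.7538 vs 6/5.2 = 1.1538.
q_2 gives more utility per dollar, so spend all income on q_2: q_2* = I/p_2, q_1* = 0.
Numerically: q_1* = 0, q_2* = 16.3462.
Utility at the optimum: U(0, 16.3462) = 98.0769.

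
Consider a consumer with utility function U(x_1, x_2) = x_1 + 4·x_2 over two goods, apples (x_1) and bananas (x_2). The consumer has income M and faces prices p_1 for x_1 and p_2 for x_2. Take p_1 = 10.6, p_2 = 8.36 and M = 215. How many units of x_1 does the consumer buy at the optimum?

x_1* = 0

x_2 gives more utility per dollar, so spend all income on x_2: x_2* = M/p_2, x_1* = 0.
Numerically: x_1* = 0, x_2* = 25.7177.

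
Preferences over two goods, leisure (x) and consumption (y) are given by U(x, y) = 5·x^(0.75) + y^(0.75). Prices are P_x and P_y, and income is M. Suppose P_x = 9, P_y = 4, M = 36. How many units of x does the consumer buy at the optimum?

x* = 3.9284

MRS = MU_x/MU_y = 5·(y/x)^(0.25). Set equal to P_x/P_y.
Hence y/x = ((1/5)·P_x/P_y)^(1/(0.25)), i.e. raised to the 4 power.
Substitute y = (y/x)·x into the budget: x* = M/(P_x + P_y·(y/x)).
Numerically y/x = 0.041006, so x* = 36/(9 + 4·0.041006) = 3.9284.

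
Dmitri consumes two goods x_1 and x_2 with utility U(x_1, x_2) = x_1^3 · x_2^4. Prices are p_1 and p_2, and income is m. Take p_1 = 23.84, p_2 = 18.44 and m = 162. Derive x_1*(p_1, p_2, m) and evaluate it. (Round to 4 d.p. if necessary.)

MU_x_1/MU_x_2 = (3·x_2)/(4·x_1); tangency sets this equal to p_1/p_2.
So 3·p_2·x_2 = 4·p_1·x_1; combined with the budget, a share 3/7 of income goes to x_1.
Demand: x_1*(p_1,p_2,m) = 3/7·m/p_1 and x_2* = 4/7·m/p_2.
At p_1=23.84, p_2=18.44, m=162: x_1* = 3/7·162/23.84 = 2.9123.

x_1* = 2.9123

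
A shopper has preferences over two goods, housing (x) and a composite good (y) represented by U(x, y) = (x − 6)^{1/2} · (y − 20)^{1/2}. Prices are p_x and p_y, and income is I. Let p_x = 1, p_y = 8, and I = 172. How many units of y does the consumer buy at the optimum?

y* = 20.375

MRS = (y−20)/(x−6). Tangency with p_x/p_y gives y−20 = (p_x/p_y)·(x−6).
After buying the subsistence bundle (6, 20), a share 0.5 of the remaining income goes to x: x* = 6 + 0.5·(I − 6p_x − 20p_y)/p_x.
Discretionary income = 172 − 6·1 − 20·8 = 6; y* = 20 + 0.5·6/8 = 20.375.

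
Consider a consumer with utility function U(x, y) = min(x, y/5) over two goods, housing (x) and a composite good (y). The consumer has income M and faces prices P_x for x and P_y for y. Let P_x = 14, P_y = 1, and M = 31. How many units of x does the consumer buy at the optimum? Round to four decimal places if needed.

x* = 1.6316

With perfect complements, no substitution: consume in ratio x:y = 1:5.
Budget: P_x·x + P_y·5·x = M, so (P_x + 5·P_y)·x = M.
Demand: x*(P_x,P_y,M) = M/(P_x + 5·P_y), y* = 5·M/(P_x + 5·P_y).
Here 14 + 5·1 = 19, giving x* = 1.6316.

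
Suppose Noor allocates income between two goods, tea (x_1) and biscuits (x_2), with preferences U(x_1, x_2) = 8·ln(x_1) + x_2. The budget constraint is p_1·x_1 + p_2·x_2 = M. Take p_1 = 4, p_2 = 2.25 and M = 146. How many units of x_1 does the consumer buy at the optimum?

x_1* = 4.5

Set MRS = p_1/p_2: (8/x_1)/1 = p_1/p_2.
So x_1*(p_1,p_2) = 8·p_2/p_1, independent of income; and x_2* = (M − 8·p_2)/p_2.
At the given prices: x_1* = 8·2.25/4 = 4.5.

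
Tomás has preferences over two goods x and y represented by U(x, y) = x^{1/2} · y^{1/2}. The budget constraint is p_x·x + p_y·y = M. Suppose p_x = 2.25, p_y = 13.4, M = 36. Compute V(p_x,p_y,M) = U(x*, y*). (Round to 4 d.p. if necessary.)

V = 3.2782

The MRS is y/x. Set MRS = p_x/p_y.
Rearranging, p_y·y = p_x·x. Substituting into the budget gives p_x·x·(1 + 1) = M.
Demand: x*(p_x,p_y,M) = 0.5·M/p_x and y* = 0.5·M/p_y.
At p_x=2.25, p_y=13.4, M=36: x* = 0.5·36/2.25 = 8, y* = 1.3433.
Utility at the optimum: U(8, 1.3433) = 3.2782.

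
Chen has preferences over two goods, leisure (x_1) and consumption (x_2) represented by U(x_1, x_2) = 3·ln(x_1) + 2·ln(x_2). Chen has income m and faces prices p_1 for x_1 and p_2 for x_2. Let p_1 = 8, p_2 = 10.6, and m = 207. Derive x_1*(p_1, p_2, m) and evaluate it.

x_1* = 15.525

Demand: x_1*(p_1,p_2,m) = 0.6·m/p_1 and x_2* = 0.4·m/p_2.
At p_1=8, p_2=10.6, m=207: x_1* = 0.6·207/8 = 15.525.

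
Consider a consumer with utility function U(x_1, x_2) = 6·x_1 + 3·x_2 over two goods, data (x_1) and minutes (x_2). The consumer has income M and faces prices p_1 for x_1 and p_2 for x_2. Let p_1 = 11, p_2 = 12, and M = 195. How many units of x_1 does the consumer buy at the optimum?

Perfect substitutes: compare marginal utility per dollar. 6/p_1 vs 3/p_2 → 0.5455 vs 0.25.
x_1 gives more utility per dollar, so spend all income on x_1: x_1* = M/p_1, x_2* = 0.
Numerically: x_1* = 17.7273, x_2* = 0.

x_1* = 17.7273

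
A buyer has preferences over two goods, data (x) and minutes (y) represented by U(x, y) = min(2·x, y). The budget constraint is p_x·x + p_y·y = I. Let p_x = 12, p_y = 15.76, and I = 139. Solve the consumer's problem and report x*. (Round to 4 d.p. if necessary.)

x* = 3.1939

With perfect complements, no substitution: consume in ratio x:y = 1:2.
Budget: p_x·x + p_y·2·x = I, so (p_x + 2·p_y)·x = I.
Demand: x*(p_x,p_y,I) = I/(p_x + 2·p_y), y* = 2·I/(p_x + 2·p_y).
Here 12 + 2·15.76 = 43.52, giving x* = 3.1939.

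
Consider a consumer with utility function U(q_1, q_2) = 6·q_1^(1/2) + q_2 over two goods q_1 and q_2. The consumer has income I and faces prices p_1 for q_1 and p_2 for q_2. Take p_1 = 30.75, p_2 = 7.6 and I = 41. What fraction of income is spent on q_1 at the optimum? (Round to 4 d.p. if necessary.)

Set MRS = p_1/p_2: 3·q_1^(−1/2) = p_1/p_2.
Thus q_1* = (3·p_2/p_1)² — independent of I — with the rest of income spent on q_2.
Plugging in: q_1* = (3·7.6/30.75)² = 0.5498, q_2* = 3.1703.
Expenditure on q_1: 30.75·0.5498 = 16.9054; share = 0.4123.

share on q_1 = 0.4123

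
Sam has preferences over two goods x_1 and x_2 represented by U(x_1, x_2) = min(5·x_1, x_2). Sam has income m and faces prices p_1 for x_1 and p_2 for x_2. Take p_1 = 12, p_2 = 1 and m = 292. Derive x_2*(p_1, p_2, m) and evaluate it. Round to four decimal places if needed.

x_2* = 85.8824

Here 12 + 5·1 = 17, giving x_2* = 85.8824.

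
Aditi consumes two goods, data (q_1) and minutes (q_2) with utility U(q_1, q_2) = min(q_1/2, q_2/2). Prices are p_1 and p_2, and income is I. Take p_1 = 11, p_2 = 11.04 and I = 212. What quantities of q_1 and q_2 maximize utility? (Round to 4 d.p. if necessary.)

q_1* = 9.6189, q_2* = 9.6189

Demand: q_1*(p_1,p_2,I) = 2·I/(2·p_1 + 2·p_2), q_2* = 2·I/(2·p_1 + 2·p_2).
Here 2·11 + 2·11.04 = 44.08, giving q_1* = 9.6189 and q_2* = 9.6189.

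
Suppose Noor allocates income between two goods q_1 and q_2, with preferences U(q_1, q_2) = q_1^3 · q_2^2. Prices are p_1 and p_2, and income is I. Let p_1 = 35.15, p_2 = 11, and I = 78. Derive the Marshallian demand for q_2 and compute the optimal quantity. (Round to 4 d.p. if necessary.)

q_2* = 2.8364

The MRS is (3/2)·q_2/q_1. Set MRS = p_1/p_2.
So 3·p_2·q_2 = 2·p_1·q_1; combined with the budget, a share 0.6 of income goes to q_1.
Demand: q_1*(p_1,p_2,I) = 0.6·I/p_1 and q_2* = 0.4·I/p_2.
At p_1=35.15, p_2=11, I=78: q_2* = 0.4·78/11 = 2.8364.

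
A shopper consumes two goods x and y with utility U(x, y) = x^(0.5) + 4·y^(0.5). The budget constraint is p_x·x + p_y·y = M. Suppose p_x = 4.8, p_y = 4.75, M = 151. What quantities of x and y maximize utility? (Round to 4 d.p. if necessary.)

MRS = MU_x/MU_y = (1/4)·(y/x)^(0.5). Set equal to p_x/p_y.
Hence y/x = (4·p_x/p_y)^(1/(0.5)), i.e. raised to the 2 power.
With the ratio pinned down, the budget gives x* = M/(p_x + p_y·(y/x)) and y* = (y/x)·x*.
Numerically y/x = 16.338615, so x* = 151/(4.8 + 4.75·16.338615) = 1.8323 and y* = 16.338615·1.8323 = 29.9378.

x* = 1.8323, y* = 29.9378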